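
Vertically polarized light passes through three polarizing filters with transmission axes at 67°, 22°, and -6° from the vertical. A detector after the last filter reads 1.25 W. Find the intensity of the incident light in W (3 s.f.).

I₁ = I₀ cos²(67° − 0°) = I₀ cos²(67°) = 0.1527 I₀.
I₂ = I₁ cos²(22° − 67°) = 0.1527 I₀ · cos²(45°) = 0.07634 I₀.
I₃ = I₂ cos²(-6° − 22°) = 0.07634 I₀ · cos²(28°) = 0.05951 I₀.
So 1.25 W = 0.05951 I₀, giving I₀ = 1.25/0.05951 = 21 W.

I₀ ≈ 21.0 W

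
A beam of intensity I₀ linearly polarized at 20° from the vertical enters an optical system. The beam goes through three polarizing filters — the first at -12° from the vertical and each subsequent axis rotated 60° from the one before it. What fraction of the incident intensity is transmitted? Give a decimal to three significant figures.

≈ 0.0449 I₀

By Malus's law, I₁ = I₀ cos²(-12° − 20°) = I₀ cos²(32°) = 0.7192 I₀.
I₂ = I₁ cos²(60°) = 0.7192 · 0.25 I₀ = 0.1798 I₀.
I₃ = I₂ cos²(60°) = 0.1798 · 0.25 I₀ = 0.04495 I₀.
Transmitted fraction = 0.04495.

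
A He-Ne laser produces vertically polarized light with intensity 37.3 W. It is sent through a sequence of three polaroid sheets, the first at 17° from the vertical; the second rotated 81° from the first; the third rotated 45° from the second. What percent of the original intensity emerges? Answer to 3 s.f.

By Malus's law, I₁ = 37.3 W · cos²(17°) = 34.11 W.
I₂ = I₁ · cos²(81°) = 34.11 · 0.02447 = 0.8348 W.
I₃ = I₂ · cos²(45°) = 0.8348 · 0.5 = 0.4174 W.
That is 1.119% of the incident intensity.

≈ 1.12%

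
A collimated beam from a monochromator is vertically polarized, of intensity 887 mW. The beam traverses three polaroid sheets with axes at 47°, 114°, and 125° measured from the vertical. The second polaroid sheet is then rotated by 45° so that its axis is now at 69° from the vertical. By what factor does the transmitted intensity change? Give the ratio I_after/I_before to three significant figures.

I_new/I_old ≈ 1.83

Before rotation:
I₁ = I₀ cos²(47° − 0°) = I₀ cos²(47°) = 0.4651 I₀.
I₂ = I₁ cos²(114° − 47°) = 0.4651 I₀ · cos²(67°) = 0.07101 I₀.
I₃ = I₂ cos²(125° − 114°) = 0.07101 I₀ · cos²(11°) = 0.06843 I₀.
After rotation:
I₁ = I₀ cos²(47° − 0°) = I₀ cos²(47°) = 0.4651 I₀.
I₂ = I₁ cos²(69° − 47°) = 0.4651 I₀ · cos²(22°) = 0.3999 I₀.
I₃ = I₂ cos²(125° − 69°) = 0.3999 I₀ · cos²(56°) = 0.125 I₀.
Ratio = 0.125 / 0.06843 = 1.827.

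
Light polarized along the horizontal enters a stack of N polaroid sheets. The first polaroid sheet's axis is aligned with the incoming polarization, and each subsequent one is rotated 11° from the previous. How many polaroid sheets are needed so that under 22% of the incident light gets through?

N = 42

First polarizer is aligned with the polarization: full transmission.
Each further stage multiplies by cos²(11°) = 0.9636.
After N polarizers: T = 0.9636^(N−1). Require T < 0.22 ⇒ N−1 > ln(0.22)/ln(0.9636) = 40.83, so N−1 ≥ 41 and N = 42.
Check: N=42 gives T = 0.2186 < 0.22; N=41 gives T = 0.2268.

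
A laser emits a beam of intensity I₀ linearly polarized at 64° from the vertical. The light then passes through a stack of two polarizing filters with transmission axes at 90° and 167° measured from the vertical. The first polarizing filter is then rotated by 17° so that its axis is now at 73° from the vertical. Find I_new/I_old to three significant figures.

Before rotation:
I₁ = I₀ cos²(90° − 64°) = I₀ cos²(26°) = 0.8078 I₀.
I₂ = I₁ cos²(167° − 90°) = 0.8078 I₀ · cos²(77°) = 0.04088 I₀.
After rotation:
I₁ = I₀ cos²(73° − 64°) = I₀ cos²(9°) = 0.9755 I₀.
Angle between axes 1 and 2: 86°. I₂ = 0.9755 I₀ · cos²(86°) = 0.004747 I₀.
Ratio = 0.004747 / 0.04088 = 0.1161.

I_new/I_old ≈ 0.116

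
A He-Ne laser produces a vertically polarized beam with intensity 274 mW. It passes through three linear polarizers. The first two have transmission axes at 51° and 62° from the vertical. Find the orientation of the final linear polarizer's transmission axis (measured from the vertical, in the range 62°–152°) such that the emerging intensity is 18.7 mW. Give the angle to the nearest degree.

θ ≈ 127°

I₁ = I₀ cos²(51° − 0°) = I₀ cos²(51°) = 0.396 I₀.
I₂ = I₁ cos²(62° − 51°) = 0.396 I₀ · cos²(11°) = 0.3816 I₀.
Target fraction: 18.7 / 274 mW = 0.06825 of I₀.
Need I₃/I₀ = 0.06825, so cos²(θ − 62°) = 0.06825 / 0.3816 = 0.1788.
θ − 62° = arccos(√0.1788) = 65.0°, giving θ ≈ 62 + 65.0 = 127.0°.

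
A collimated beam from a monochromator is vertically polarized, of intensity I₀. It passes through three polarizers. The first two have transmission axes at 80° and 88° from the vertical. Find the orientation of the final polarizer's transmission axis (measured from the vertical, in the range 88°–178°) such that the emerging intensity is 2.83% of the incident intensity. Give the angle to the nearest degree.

θ ≈ 100°

I₁ = I₀ cos²(80° − 0°) = I₀ cos²(80°) = 0.03015 I₀.
I₂ = I₁ cos²(88° − 80°) = 0.03015 I₀ · cos²(8°) = 0.02957 I₀.
Need I₃/I₀ = 0.0283, so cos²(θ − 88°) = 0.0283 / 0.02957 = 0.9571.
θ − 88° = arccos(√0.9571) = 12.0°, giving θ ≈ 88 + 12.0 = 100.0°.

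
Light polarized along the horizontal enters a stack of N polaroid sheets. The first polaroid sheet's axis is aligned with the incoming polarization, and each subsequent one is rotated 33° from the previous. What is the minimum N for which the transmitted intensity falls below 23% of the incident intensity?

First polarizer is aligned with the polarization: full transmission.
Each further stage multiplies by cos²(33°) = 0.7034.
After N polarizers: T = 0.7034^(N−1). Require T < 0.23 ⇒ N−1 > ln(0.23)/ln(0.7034) = 4.18, so N−1 ≥ 5 and N = 6.
Check: N=6 gives T = 0.1722 < 0.23; N=5 gives T = 0.2448.

N = 6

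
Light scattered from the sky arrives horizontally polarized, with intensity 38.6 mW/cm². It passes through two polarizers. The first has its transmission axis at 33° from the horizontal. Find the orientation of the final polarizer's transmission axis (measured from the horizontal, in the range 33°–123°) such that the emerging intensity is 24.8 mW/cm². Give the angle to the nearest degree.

θ ≈ 50°

By Malus's law, I₁ = I₀ cos²(33° − 0°) = I₀ cos²(33°) = 0.7034 I₀.
Target fraction: 24.8 / 38.6 mW/cm² = 0.6425 of I₀.
Need I₂/I₀ = 0.6425, so cos²(θ − 33°) = 0.6425 / 0.7034 = 0.9134.
θ − 33° = arccos(√0.9134) = 17.1°, giving θ ≈ 33 + 17.1 = 50.1°.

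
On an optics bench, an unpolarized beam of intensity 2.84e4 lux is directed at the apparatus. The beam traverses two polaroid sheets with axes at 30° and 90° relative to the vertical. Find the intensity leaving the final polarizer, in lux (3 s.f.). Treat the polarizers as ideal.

I ≈ 3550 lux

Unpolarized light through the first polarizer → I₁ = 2.84e4 lux/2 = 1.42e+04 lux, polarized at 30°.
I₂ = I₁ · cos²(60°) = 1.42e+04 · 0.25 = 3550 lux.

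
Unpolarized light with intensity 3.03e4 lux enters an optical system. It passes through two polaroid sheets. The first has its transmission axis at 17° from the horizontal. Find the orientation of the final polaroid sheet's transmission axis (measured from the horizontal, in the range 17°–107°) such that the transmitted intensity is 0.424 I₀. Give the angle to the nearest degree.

θ ≈ 40°

Unpolarized light through the first polarizer → I₁ = ½ I₀, now polarized at 17°.
Need I₂/I₀ = 0.424, so cos²(θ − 17°) = 0.424 / 0.5 = 0.848.
θ − 17° = arccos(√0.848) = 22.9°, giving θ ≈ 17 + 22.9 = 39.9°.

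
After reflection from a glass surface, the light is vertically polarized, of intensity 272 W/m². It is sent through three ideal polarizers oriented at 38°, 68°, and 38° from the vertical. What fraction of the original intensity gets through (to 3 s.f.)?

I₁ = 272 W/m² · cos²(38°) = 168.9 W/m².
I₂ = I₁ · cos²(30°) = 168.9 · 0.75 = 126.7 W/m².
I₃ = I₂ · cos²(30°) = 126.7 · 0.75 = 95.01 W/m².
Transmitted fraction = 0.3493.

I/I₀ ≈ 0.349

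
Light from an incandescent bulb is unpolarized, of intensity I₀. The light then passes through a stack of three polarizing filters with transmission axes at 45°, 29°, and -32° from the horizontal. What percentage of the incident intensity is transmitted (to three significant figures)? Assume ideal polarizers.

≈ 10.9%

Unpolarized light through the first polarizer → I₁ = ½ I₀, now polarized at 45°.
I₂ = I₁ cos²(29° − 45°) = 0.5 I₀ · cos²(16°) = 0.462 I₀.
I₃ = I₂ cos²(-32° − 29°) = 0.462 I₀ · cos²(61°) = 0.1086 I₀.
That is 10.86% of the incident intensity.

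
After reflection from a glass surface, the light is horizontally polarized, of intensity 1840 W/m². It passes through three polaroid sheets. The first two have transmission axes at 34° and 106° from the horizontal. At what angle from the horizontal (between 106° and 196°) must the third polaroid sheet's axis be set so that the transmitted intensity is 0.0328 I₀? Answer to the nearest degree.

θ ≈ 151°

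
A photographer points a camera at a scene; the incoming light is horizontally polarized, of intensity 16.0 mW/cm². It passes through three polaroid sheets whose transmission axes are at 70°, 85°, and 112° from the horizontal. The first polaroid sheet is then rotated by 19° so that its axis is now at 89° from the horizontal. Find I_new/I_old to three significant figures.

Before rotation:
I₁ = I₀ cos²(70° − 0°) = I₀ cos²(70°) = 0.117 I₀.
I₂ = I₁ cos²(85° − 70°) = 0.117 I₀ · cos²(15°) = 0.1091 I₀.
I₃ = I₂ cos²(112° − 85°) = 0.1091 I₀ · cos²(27°) = 0.08665 I₀.
After rotation:
I₁ = I₀ cos²(89° − 0°) = I₀ cos²(89°) = 0.0003046 I₀.
I₂ = I₁ cos²(85° − 89°) = 0.0003046 I₀ · cos²(4°) = 0.0003031 I₀.
I₃ = I₂ cos²(112° − 85°) = 0.0003031 I₀ · cos²(27°) = 0.0002406 I₀.
Ratio = 0.0002406 / 0.08665 = 0.002777.

I_new/I_old ≈ 0.00278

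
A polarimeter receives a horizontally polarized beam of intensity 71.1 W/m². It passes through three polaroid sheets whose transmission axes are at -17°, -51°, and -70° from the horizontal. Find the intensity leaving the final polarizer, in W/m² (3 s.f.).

I ≈ 40.0 W/m²

By Malus's law, I₁ = 71.1 W/m² · cos²(17°) = 65.02 W/m².
I₂ = I₁ · cos²(34°) = 65.02 · 0.6873 = 44.69 W/m².
I₃ = I₂ · cos²(19°) = 44.69 · 0.894 = 39.95 W/m².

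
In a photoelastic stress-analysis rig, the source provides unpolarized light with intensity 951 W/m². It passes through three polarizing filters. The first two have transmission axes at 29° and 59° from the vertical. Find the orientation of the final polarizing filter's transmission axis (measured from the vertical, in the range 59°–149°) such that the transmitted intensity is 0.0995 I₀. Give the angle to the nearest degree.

θ ≈ 118°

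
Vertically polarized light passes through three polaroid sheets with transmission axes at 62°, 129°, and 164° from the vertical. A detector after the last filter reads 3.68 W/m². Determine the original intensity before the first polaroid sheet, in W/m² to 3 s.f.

I₀ ≈ 163 W/m²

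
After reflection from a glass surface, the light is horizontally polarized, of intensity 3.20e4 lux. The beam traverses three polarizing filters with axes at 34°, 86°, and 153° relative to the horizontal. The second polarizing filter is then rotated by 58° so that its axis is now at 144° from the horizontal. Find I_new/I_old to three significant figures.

I_new/I_old ≈ 1.97

Before rotation:
I₁ = I₀ cos²(34° − 0°) = I₀ cos²(34°) = 0.6873 I₀.
I₂ = I₁ cos²(86° − 34°) = 0.6873 I₀ · cos²(52°) = 0.2605 I₀.
I₃ = I₂ cos²(153° − 86°) = 0.2605 I₀ · cos²(67°) = 0.03977 I₀.
After rotation:
I₁ = I₀ cos²(34° − 0°) = I₀ cos²(34°) = 0.6873 I₀.
Angle between axes 1 and 2: 70°. I₂ = 0.6873 I₀ · cos²(70°) = 0.0804 I₀.
I₃ = I₂ cos²(153° − 144°) = 0.0804 I₀ · cos²(9°) = 0.07843 I₀.
Ratio = 0.07843 / 0.03977 = 1.972.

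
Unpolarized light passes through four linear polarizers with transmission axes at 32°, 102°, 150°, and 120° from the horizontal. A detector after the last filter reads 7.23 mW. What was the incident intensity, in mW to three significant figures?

Unpolarized light through the first polarizer → I₁ = ½ I₀, now polarized at 32°.
I₂ = I₁ cos²(102° − 32°) = 0.5 I₀ · cos²(70°) = 0.05849 I₀.
I₃ = I₂ cos²(150° − 102°) = 0.05849 I₀ · cos²(48°) = 0.02619 I₀.
I₄ = I₃ cos²(120° − 150°) = 0.02619 I₀ · cos²(30°) = 0.01964 I₀.
So 7.23 mW = 0.01964 I₀, giving I₀ = 7.23/0.01964 = 368.1 mW.

I₀ ≈ 368 mW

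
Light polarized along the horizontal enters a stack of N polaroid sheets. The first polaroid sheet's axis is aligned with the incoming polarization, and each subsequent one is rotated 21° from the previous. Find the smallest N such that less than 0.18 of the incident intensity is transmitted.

N = 14

First polarizer is aligned with the polarization: full transmission.
Each further stage multiplies by cos²(21°) = 0.8716.
After N polarizers: T = 0.8716^(N−1). Require T < 0.18 ⇒ N−1 > ln(0.18)/ln(0.8716) = 12.48, so N−1 ≥ 13 and N = 14.
Check: N=14 gives T = 0.1675 < 0.18; N=13 gives T = 0.1922.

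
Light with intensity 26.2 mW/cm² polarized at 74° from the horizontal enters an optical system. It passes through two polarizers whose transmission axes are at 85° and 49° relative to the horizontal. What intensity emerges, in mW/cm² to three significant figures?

I ≈ 16.5 mW/cm²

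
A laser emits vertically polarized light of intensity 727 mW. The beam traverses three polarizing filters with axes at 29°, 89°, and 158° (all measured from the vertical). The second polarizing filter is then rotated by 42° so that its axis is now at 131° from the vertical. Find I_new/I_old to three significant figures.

Before rotation:
By Malus's law, I₁ = I₀ cos²(29° − 0°) = I₀ cos²(29°) = 0.765 I₀.
I₂ = I₁ cos²(89° − 29°) = 0.765 I₀ · cos²(60°) = 0.1912 I₀.
I₃ = I₂ cos²(158° − 89°) = 0.1912 I₀ · cos²(69°) = 0.02456 I₀.
After rotation:
I₁ = I₀ cos²(29° − 0°) = I₀ cos²(29°) = 0.765 I₀.
Angle between axes 1 and 2: 78°. I₂ = 0.765 I₀ · cos²(78°) = 0.03307 I₀.
I₃ = I₂ cos²(158° − 131°) = 0.03307 I₀ · cos²(27°) = 0.02625 I₀.
Ratio = 0.02625 / 0.02456 = 1.069.

I_new/I_old ≈ 1.07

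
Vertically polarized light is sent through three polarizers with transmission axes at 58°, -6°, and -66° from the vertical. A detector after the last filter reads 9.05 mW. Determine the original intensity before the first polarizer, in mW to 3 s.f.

I₁ = I₀ cos²(58° − 0°) = I₀ cos²(58°) = 0.2808 I₀.
I₂ = I₁ cos²(-6° − 58°) = 0.2808 I₀ · cos²(64°) = 0.05396 I₀.
I₃ = I₂ cos²(-66° + 6°) = 0.05396 I₀ · cos²(60°) = 0.01349 I₀.
So 9.05 mW = 0.01349 I₀, giving I₀ = 9.05/0.01349 = 670.8 mW.

I₀ ≈ 671 mW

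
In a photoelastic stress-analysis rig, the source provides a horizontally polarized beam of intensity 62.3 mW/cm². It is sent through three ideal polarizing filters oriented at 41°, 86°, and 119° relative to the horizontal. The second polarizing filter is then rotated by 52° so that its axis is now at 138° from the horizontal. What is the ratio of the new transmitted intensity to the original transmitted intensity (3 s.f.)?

I_new/I_old ≈ 0.0378

Before rotation:
I₁ = I₀ cos²(41° − 0°) = I₀ cos²(41°) = 0.5696 I₀.
I₂ = I₁ cos²(86° − 41°) = 0.5696 I₀ · cos²(45°) = 0.2848 I₀.
I₃ = I₂ cos²(119° − 86°) = 0.2848 I₀ · cos²(33°) = 0.2003 I₀.
After rotation:
I₁ = I₀ cos²(41° − 0°) = I₀ cos²(41°) = 0.5696 I₀.
Angle between axes 1 and 2: 83°. I₂ = 0.5696 I₀ · cos²(83°) = 0.00846 I₀.
I₃ = I₂ cos²(119° − 138°) = 0.00846 I₀ · cos²(19°) = 0.007563 I₀.
Ratio = 0.007563 / 0.2003 = 0.03776.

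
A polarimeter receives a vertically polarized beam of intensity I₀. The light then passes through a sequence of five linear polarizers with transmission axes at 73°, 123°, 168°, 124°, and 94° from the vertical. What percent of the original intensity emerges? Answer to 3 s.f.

I₁ = I₀ cos²(73° − 0°) = I₀ cos²(73°) = 0.08548 I₀.
I₂ = I₁ cos²(123° − 73°) = 0.08548 I₀ · cos²(50°) = 0.03532 I₀.
I₃ = I₂ cos²(168° − 123°) = 0.03532 I₀ · cos²(45°) = 0.01766 I₀.
I₄ = I₃ cos²(124° − 168°) = 0.01766 I₀ · cos²(44°) = 0.009138 I₀.
I₅ = I₄ cos²(94° − 124°) = 0.009138 I₀ · cos²(30°) = 0.006853 I₀.
That is 0.6853% of the incident intensity.

≈ 0.685%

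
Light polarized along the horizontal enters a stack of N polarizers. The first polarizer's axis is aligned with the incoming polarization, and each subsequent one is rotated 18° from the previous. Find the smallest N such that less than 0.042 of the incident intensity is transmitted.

N = 33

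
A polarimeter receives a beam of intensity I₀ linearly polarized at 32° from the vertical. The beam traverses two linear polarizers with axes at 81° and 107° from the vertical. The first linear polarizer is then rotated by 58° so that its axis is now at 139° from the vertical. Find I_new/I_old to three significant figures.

Before rotation:
I₁ = I₀ cos²(81° − 32°) = I₀ cos²(49°) = 0.4304 I₀.
I₂ = I₁ cos²(107° − 81°) = 0.4304 I₀ · cos²(26°) = 0.3477 I₀.
After rotation:
I₁ = I₀ cos²(139° − 32°) = I₀ cos²(73°) = 0.08548 I₀.
I₂ = I₁ cos²(107° − 139°) = 0.08548 I₀ · cos²(32°) = 0.06148 I₀.
Ratio = 0.06148 / 0.3477 = 0.1768.

I_new/I_old ≈ 0.177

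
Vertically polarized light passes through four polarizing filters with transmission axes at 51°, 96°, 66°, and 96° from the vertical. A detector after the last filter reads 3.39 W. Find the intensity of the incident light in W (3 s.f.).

I₀ ≈ 30.4 W

By Malus's law, I₁ = I₀ cos²(51° − 0°) = I₀ cos²(51°) = 0.396 I₀.
I₂ = I₁ cos²(96° − 51°) = 0.396 I₀ · cos²(45°) = 0.198 I₀.
I₃ = I₂ cos²(66° − 96°) = 0.198 I₀ · cos²(30°) = 0.1485 I₀.
I₄ = I₃ cos²(96° − 66°) = 0.1485 I₀ · cos²(30°) = 0.1114 I₀.
So 3.39 W = 0.1114 I₀, giving I₀ = 3.39/0.1114 = 30.43 W.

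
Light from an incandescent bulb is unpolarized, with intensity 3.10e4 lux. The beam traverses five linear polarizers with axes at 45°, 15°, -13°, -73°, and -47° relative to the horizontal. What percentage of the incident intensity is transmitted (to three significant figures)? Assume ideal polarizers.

Unpolarized light through the first polarizer → I₁ = 3.10e4 lux/2 = 1.55e+04 lux, polarized at 45°.
I₂ = I₁ · cos²(30°) = 1.55e+04 · 0.75 = 1.163e+04 lux.
I₃ = I₂ · cos²(28°) = 1.163e+04 · 0.7796 = 9063 lux.
I₄ = I₃ · cos²(60°) = 9063 · 0.25 = 2266 lux.
I₅ = I₄ · cos²(26°) = 2266 · 0.8078 = 1830 lux.
That is 5.904% of the incident intensity.

≈ 5.90%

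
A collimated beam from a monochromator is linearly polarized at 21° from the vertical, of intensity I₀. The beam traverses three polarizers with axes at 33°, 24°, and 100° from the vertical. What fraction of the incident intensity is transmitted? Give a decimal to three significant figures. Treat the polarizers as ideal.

≈ 0.0546 I₀

I₁ = I₀ cos²(33° − 21°) = I₀ cos²(12°) = 0.9568 I₀.
I₂ = I₁ cos²(24° − 33°) = 0.9568 I₀ · cos²(9°) = 0.9334 I₀.
I₃ = I₂ cos²(100° − 24°) = 0.9334 I₀ · cos²(76°) = 0.05463 I₀.
Transmitted fraction = 0.05463.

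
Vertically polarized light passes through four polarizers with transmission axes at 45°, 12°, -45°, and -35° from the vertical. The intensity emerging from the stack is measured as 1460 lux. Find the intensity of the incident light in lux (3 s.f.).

I₀ ≈ 1.44e4 lux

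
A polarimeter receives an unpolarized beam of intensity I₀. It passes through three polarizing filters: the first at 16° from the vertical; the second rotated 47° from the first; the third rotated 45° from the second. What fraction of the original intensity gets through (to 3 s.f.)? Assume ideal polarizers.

≈ 0.116 I₀

Unpolarized light through the first polarizer → I₁ = ½ I₀, now polarized at 16°.
I₂ = I₁ cos²(47°) = 0.5 · 0.4651 I₀ = 0.2326 I₀.
I₃ = I₂ cos²(45°) = 0.2326 · 0.5 I₀ = 0.1163 I₀.
Transmitted fraction = 0.1163.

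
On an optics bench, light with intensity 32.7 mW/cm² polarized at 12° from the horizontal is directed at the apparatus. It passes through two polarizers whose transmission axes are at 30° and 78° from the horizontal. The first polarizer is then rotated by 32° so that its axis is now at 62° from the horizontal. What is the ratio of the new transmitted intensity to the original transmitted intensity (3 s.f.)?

Before rotation:
By Malus's law, I₁ = I₀ cos²(30° − 12°) = I₀ cos²(18°) = 0.9045 I₀.
I₂ = I₁ cos²(78° − 30°) = 0.9045 I₀ · cos²(48°) = 0.405 I₀.
After rotation:
I₁ = I₀ cos²(62° − 12°) = I₀ cos²(50°) = 0.4132 I₀.
I₂ = I₁ cos²(78° − 62°) = 0.4132 I₀ · cos²(16°) = 0.3818 I₀.
Ratio = 0.3818 / 0.405 = 0.9427.

I_new/I_old ≈ 0.943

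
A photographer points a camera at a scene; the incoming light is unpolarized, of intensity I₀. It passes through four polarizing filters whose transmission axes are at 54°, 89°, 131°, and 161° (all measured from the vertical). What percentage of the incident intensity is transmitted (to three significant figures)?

Unpolarized light through the first polarizer → I₁ = ½ I₀, now polarized at 54°.
I₂ = I₁ cos²(89° − 54°) = 0.5 I₀ · cos²(35°) = 0.3355 I₀.
I₃ = I₂ cos²(131° − 89°) = 0.3355 I₀ · cos²(42°) = 0.1853 I₀.
I₄ = I₃ cos²(161° − 131°) = 0.1853 I₀ · cos²(30°) = 0.139 I₀.
That is 13.9% of the incident intensity.

≈ 13.9%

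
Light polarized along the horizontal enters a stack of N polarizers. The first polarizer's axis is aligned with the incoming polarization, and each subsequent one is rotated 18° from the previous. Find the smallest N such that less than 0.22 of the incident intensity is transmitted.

N = 17

First polarizer is aligned with the polarization: full transmission.
Each further stage multiplies by cos²(18°) = 0.9045.
After N polarizers: T = 0.9045^(N−1). Require T < 0.22 ⇒ N−1 > ln(0.22)/ln(0.9045) = 15.09, so N−1 ≥ 16 and N = 17.
Check: N=17 gives T = 0.2007 < 0.22; N=16 gives T = 0.2219.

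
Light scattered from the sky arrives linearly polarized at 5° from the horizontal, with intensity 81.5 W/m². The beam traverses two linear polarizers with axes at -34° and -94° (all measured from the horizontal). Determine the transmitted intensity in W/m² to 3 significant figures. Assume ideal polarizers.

I ≈ 12.3 W/m²

By Malus's law, I₁ = 81.5 W/m² · cos²(39°) = 49.22 W/m².
I₂ = I₁ · cos²(60°) = 49.22 · 0.25 = 12.31 W/m².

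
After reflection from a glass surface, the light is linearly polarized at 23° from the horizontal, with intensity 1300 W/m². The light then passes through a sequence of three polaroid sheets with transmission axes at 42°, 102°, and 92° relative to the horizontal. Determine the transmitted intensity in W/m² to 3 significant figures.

I₁ = 1300 W/m² · cos²(19°) = 1162 W/m².
I₂ = I₁ · cos²(60°) = 1162 · 0.25 = 290.6 W/m².
I₃ = I₂ · cos²(10°) = 290.6 · 0.9698 = 281.8 W/m².

I ≈ 282 W/m²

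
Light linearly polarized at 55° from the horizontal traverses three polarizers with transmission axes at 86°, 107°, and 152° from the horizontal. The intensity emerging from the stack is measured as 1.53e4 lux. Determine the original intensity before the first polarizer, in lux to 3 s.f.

I₀ ≈ 4.78e4 lux

By Malus's law, I₁ = I₀ cos²(86° − 55°) = I₀ cos²(31°) = 0.7347 I₀.
I₂ = I₁ cos²(107° − 86°) = 0.7347 I₀ · cos²(21°) = 0.6404 I₀.
I₃ = I₂ cos²(152° − 107°) = 0.6404 I₀ · cos²(45°) = 0.3202 I₀.
So 1.53e4 lux = 0.3202 I₀, giving I₀ = 1.53e4/0.3202 = 4.778e+04 lux.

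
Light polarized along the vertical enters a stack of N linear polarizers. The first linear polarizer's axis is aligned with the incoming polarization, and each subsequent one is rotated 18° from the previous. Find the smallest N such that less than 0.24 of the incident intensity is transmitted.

First polarizer is aligned with the polarization: full transmission.
Each further stage multiplies by cos²(18°) = 0.9045.
After N polarizers: T = 0.9045^(N−1). Require T < 0.24 ⇒ N−1 > ln(0.24)/ln(0.9045) = 14.22, so N−1 ≥ 15 and N = 16.
Check: N=16 gives T = 0.2219 < 0.24; N=15 gives T = 0.2453.

N = 16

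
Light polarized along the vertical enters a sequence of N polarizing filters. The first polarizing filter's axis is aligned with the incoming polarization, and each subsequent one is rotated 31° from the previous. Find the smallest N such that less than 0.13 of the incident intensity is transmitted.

N = 8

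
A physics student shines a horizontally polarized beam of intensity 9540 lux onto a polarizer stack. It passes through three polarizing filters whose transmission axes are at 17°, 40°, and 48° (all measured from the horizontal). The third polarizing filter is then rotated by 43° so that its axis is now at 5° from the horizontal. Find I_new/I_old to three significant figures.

Before rotation:
I₁ = I₀ cos²(17° − 0°) = I₀ cos²(17°) = 0.9145 I₀.
I₂ = I₁ cos²(40° − 17°) = 0.9145 I₀ · cos²(23°) = 0.7749 I₀.
I₃ = I₂ cos²(48° − 40°) = 0.7749 I₀ · cos²(8°) = 0.7599 I₀.
After rotation:
I₁ = I₀ cos²(17° − 0°) = I₀ cos²(17°) = 0.9145 I₀.
I₂ = I₁ cos²(40° − 17°) = 0.9145 I₀ · cos²(23°) = 0.7749 I₀.
I₃ = I₂ cos²(5° − 40°) = 0.7749 I₀ · cos²(35°) = 0.52 I₀.
Ratio = 0.52 / 0.7599 = 0.6843.

I_new/I_old ≈ 0.684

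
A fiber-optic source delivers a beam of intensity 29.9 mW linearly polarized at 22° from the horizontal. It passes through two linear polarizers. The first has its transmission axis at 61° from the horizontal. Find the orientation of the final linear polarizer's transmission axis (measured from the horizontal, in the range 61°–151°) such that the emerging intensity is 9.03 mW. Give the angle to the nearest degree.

θ ≈ 106°

I₁ = I₀ cos²(61° − 22°) = I₀ cos²(39°) = 0.604 I₀.
Target fraction: 9.03 / 29.9 mW = 0.302 of I₀.
Need I₂/I₀ = 0.302, so cos²(θ − 61°) = 0.302 / 0.604 = 0.5.
θ − 61° = arccos(√0.5) = 45.0°, giving θ ≈ 61 + 45.0 = 106.0°.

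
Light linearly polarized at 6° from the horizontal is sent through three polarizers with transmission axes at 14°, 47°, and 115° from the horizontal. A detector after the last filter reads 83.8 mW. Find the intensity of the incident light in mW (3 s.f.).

I₀ ≈ 866 mW

By Malus's law, I₁ = I₀ cos²(14° − 6°) = I₀ cos²(8°) = 0.9806 I₀.
I₂ = I₁ cos²(47° − 14°) = 0.9806 I₀ · cos²(33°) = 0.6897 I₀.
I₃ = I₂ cos²(115° − 47°) = 0.6897 I₀ · cos²(68°) = 0.09679 I₀.
So 83.8 mW = 0.09679 I₀, giving I₀ = 83.8/0.09679 = 865.8 mW.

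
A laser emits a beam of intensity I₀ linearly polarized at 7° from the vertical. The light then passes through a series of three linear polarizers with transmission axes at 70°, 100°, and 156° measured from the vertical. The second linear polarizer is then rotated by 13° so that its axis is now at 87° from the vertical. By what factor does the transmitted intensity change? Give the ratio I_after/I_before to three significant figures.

Before rotation:
By Malus's law, I₁ = I₀ cos²(70° − 7°) = I₀ cos²(63°) = 0.2061 I₀.
I₂ = I₁ cos²(100° − 70°) = 0.2061 I₀ · cos²(30°) = 0.1546 I₀.
I₃ = I₂ cos²(156° − 100°) = 0.1546 I₀ · cos²(56°) = 0.04834 I₀.
After rotation:
I₁ = I₀ cos²(70° − 7°) = I₀ cos²(63°) = 0.2061 I₀.
I₂ = I₁ cos²(87° − 70°) = 0.2061 I₀ · cos²(17°) = 0.1885 I₀.
I₃ = I₂ cos²(156° − 87°) = 0.1885 I₀ · cos²(69°) = 0.02421 I₀.
Ratio = 0.02421 / 0.04834 = 0.5008.

I_new/I_old ≈ 0.501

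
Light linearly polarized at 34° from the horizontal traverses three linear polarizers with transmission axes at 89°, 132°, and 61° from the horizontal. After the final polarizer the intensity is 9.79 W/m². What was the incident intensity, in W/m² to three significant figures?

I₁ = I₀ cos²(89° − 34°) = I₀ cos²(55°) = 0.329 I₀.
I₂ = I₁ cos²(132° − 89°) = 0.329 I₀ · cos²(43°) = 0.176 I₀.
I₃ = I₂ cos²(61° − 132°) = 0.176 I₀ · cos²(71°) = 0.01865 I₀.
So 9.79 W/m² = 0.01865 I₀, giving I₀ = 9.79/0.01865 = 524.9 W/m².

I₀ ≈ 525 W/m²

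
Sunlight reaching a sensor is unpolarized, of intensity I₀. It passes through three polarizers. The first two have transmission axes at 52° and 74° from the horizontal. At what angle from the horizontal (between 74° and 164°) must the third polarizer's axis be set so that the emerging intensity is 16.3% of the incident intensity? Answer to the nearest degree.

Unpolarized light through the first polarizer → I₁ = ½ I₀, now polarized at 52°.
I₂ = I₁ cos²(74° − 52°) = 0.5 I₀ · cos²(22°) = 0.4298 I₀.
Need I₃/I₀ = 0.163, so cos²(θ − 74°) = 0.163 / 0.4298 = 0.3792.
θ − 74° = arccos(√0.3792) = 52.0°, giving θ ≈ 74 + 52.0 = 126.0°.

θ ≈ 126°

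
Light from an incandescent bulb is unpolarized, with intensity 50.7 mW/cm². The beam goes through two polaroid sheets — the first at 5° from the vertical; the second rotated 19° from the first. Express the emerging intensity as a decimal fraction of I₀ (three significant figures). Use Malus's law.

Unpolarized light through the first polarizer → I₁ = 50.7 mW/cm²/2 = 25.35 mW/cm², polarized at 5°.
I₂ = I₁ · cos²(19°) = 25.35 · 0.894 = 22.66 mW/cm².
Transmitted fraction = 0.447.

I/I₀ ≈ 0.447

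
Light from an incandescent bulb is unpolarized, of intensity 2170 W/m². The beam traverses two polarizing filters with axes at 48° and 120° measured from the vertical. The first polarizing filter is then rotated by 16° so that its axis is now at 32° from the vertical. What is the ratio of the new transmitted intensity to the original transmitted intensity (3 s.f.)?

Before rotation:
Unpolarized light through the first polarizer → I₁ = ½ I₀, now polarized at 48°.
I₂ = I₁ cos²(120° − 48°) = 0.5 I₀ · cos²(72°) = 0.04775 I₀.
After rotation:
Unpolarized light through the first polarizer → I₁ = ½ I₀, now polarized at 32°.
I₂ = I₁ cos²(120° − 32°) = 0.5 I₀ · cos²(88°) = 0.000609 I₀.
Ratio = 0.000609 / 0.04775 = 0.01275.

I_new/I_old ≈ 0.0128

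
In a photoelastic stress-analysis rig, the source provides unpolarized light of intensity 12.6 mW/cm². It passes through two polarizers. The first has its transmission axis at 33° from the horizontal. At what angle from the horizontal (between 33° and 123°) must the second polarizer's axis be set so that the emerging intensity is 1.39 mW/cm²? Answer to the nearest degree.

θ ≈ 95°

Unpolarized light through the first polarizer → I₁ = ½ I₀, now polarized at 33°.
Target fraction: 1.39 / 12.6 mW/cm² = 0.1103 of I₀.
Need I₂/I₀ = 0.1103, so cos²(θ − 33°) = 0.1103 / 0.5 = 0.2206.
θ − 33° = arccos(√0.2206) = 62.0°, giving θ ≈ 33 + 62.0 = 95.0°.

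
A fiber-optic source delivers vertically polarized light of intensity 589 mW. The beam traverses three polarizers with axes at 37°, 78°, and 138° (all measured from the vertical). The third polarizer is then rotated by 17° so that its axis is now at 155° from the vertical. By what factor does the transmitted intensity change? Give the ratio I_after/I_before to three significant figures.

I_new/I_old ≈ 0.202

Before rotation:
I₁ = I₀ cos²(37° − 0°) = I₀ cos²(37°) = 0.6378 I₀.
I₂ = I₁ cos²(78° − 37°) = 0.6378 I₀ · cos²(41°) = 0.3633 I₀.
I₃ = I₂ cos²(138° − 78°) = 0.3633 I₀ · cos²(60°) = 0.09082 I₀.
After rotation:
I₁ = I₀ cos²(37° − 0°) = I₀ cos²(37°) = 0.6378 I₀.
I₂ = I₁ cos²(78° − 37°) = 0.6378 I₀ · cos²(41°) = 0.3633 I₀.
I₃ = I₂ cos²(155° − 78°) = 0.3633 I₀ · cos²(77°) = 0.01838 I₀.
Ratio = 0.01838 / 0.09082 = 0.2024.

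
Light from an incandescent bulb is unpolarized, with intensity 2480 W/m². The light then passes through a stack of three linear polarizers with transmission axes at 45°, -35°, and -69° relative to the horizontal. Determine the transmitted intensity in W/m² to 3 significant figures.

Unpolarized light through the first polarizer → I₁ = 2480 W/m²/2 = 1240 W/m², polarized at 45°.
I₂ = I₁ · cos²(80°) = 1240 · 0.03015 = 37.39 W/m².
I₃ = I₂ · cos²(34°) = 37.39 · 0.6873 = 25.7 W/m².

I ≈ 25.7 W/m²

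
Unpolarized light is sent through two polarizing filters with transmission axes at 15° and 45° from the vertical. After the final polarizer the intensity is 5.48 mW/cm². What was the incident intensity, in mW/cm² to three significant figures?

I₀ ≈ 14.6 mW/cm²

Unpolarized light through the first polarizer → I₁ = ½ I₀, now polarized at 15°.
I₂ = I₁ cos²(45° − 15°) = 0.5 I₀ · cos²(30°) = 0.375 I₀.
So 5.48 mW/cm² = 0.375 I₀, giving I₀ = 5.48/0.375 = 14.61 mW/cm².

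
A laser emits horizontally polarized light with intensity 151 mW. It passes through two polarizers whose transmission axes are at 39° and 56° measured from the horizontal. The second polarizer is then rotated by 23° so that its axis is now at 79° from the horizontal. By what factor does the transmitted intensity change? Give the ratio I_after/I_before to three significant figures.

I_new/I_old ≈ 0.642

Before rotation:
By Malus's law, I₁ = I₀ cos²(39° − 0°) = I₀ cos²(39°) = 0.604 I₀.
I₂ = I₁ cos²(56° − 39°) = 0.604 I₀ · cos²(17°) = 0.5523 I₀.
After rotation:
I₁ = I₀ cos²(39° − 0°) = I₀ cos²(39°) = 0.604 I₀.
I₂ = I₁ cos²(79° − 39°) = 0.604 I₀ · cos²(40°) = 0.3544 I₀.
Ratio = 0.3544 / 0.5523 = 0.6417.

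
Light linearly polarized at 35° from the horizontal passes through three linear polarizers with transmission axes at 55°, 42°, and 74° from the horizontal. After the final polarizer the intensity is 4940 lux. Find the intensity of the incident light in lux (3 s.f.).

I₁ = I₀ cos²(55° − 35°) = I₀ cos²(20°) = 0.883 I₀.
I₂ = I₁ cos²(42° − 55°) = 0.883 I₀ · cos²(13°) = 0.8383 I₀.
I₃ = I₂ cos²(74° − 42°) = 0.8383 I₀ · cos²(32°) = 0.6029 I₀.
So 4940 lux = 0.6029 I₀, giving I₀ = 4940/0.6029 = 8193 lux.

I₀ ≈ 8190 lux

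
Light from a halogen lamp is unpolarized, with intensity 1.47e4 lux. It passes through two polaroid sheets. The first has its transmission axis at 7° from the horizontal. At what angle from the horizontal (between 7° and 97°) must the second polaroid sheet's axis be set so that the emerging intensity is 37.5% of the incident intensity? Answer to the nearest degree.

θ ≈ 37°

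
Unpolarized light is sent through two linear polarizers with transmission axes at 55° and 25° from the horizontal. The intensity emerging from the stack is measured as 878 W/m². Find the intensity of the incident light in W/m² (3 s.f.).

Unpolarized light through the first polarizer → I₁ = ½ I₀, now polarized at 55°.
I₂ = I₁ cos²(25° − 55°) = 0.5 I₀ · cos²(30°) = 0.375 I₀.
So 878 W/m² = 0.375 I₀, giving I₀ = 878/0.375 = 2341 W/m².

I₀ ≈ 2340 W/m²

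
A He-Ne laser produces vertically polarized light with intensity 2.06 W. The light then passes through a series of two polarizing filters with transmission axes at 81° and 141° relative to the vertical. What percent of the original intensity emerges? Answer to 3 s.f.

I₁ = 2.06 W · cos²(81°) = 0.05041 W.
I₂ = I₁ · cos²(60°) = 0.05041 · 0.25 = 0.0126 W.
That is 0.6118% of the incident intensity.

≈ 0.612%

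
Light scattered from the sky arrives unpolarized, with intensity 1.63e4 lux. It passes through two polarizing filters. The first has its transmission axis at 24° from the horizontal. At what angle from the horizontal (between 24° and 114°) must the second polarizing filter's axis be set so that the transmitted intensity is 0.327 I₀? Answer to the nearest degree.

θ ≈ 60°

Unpolarized light through the first polarizer → I₁ = ½ I₀, now polarized at 24°.
Need I₂/I₀ = 0.327, so cos²(θ − 24°) = 0.327 / 0.5 = 0.654.
θ − 24° = arccos(√0.654) = 36.0°, giving θ ≈ 24 + 36.0 = 60.0°.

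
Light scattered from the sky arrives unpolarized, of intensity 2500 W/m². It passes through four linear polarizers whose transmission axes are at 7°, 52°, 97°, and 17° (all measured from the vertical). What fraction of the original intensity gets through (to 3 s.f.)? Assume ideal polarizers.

I/I₀ ≈ 0.00377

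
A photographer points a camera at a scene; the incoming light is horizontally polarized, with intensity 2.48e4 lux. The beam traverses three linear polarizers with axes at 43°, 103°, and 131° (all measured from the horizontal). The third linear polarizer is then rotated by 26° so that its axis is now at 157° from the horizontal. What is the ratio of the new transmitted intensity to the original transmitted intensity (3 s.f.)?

Before rotation:
I₁ = I₀ cos²(43° − 0°) = I₀ cos²(43°) = 0.5349 I₀.
I₂ = I₁ cos²(103° − 43°) = 0.5349 I₀ · cos²(60°) = 0.1337 I₀.
I₃ = I₂ cos²(131° − 103°) = 0.1337 I₀ · cos²(28°) = 0.1042 I₀.
After rotation:
I₁ = I₀ cos²(43° − 0°) = I₀ cos²(43°) = 0.5349 I₀.
I₂ = I₁ cos²(103° − 43°) = 0.5349 I₀ · cos²(60°) = 0.1337 I₀.
I₃ = I₂ cos²(157° − 103°) = 0.1337 I₀ · cos²(54°) = 0.0462 I₀.
Ratio = 0.0462 / 0.1042 = 0.4432.

I_new/I_old ≈ 0.443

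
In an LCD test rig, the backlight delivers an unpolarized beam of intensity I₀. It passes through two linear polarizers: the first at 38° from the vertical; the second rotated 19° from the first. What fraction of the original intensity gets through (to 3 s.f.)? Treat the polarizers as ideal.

≈ 0.447 I₀

Unpolarized light through the first polarizer → I₁ = ½ I₀, now polarized at 38°.
I₂ = I₁ cos²(19°) = 0.5 · 0.894 I₀ = 0.447 I₀.
Transmitted fraction = 0.447.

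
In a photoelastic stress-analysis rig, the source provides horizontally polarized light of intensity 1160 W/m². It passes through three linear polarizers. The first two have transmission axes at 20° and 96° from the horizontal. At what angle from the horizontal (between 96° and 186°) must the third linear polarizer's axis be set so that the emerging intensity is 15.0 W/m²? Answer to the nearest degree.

By Malus's law, I₁ = I₀ cos²(20° − 0°) = I₀ cos²(20°) = 0.883 I₀.
I₂ = I₁ cos²(96° − 20°) = 0.883 I₀ · cos²(76°) = 0.05168 I₀.
Target fraction: 15.0 / 1160 W/m² = 0.01293 of I₀.
Need I₃/I₀ = 0.01293, so cos²(θ − 96°) = 0.01293 / 0.05168 = 0.2502.
θ − 96° = arccos(√0.2502) = 60.0°, giving θ ≈ 96 + 60.0 = 156.0°.

θ ≈ 156°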